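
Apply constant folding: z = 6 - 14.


6 - 14 = -8 at compile time
Optimized: z = -8


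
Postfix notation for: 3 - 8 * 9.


* has higher precedence, evaluate 8*9 first
Postfix: 3 8 9 * -


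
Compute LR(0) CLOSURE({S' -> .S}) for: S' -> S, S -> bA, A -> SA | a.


Start: S' -> .S
For each item with dot before a nonterminal B, add B -> .γ for every B-production
Closure: [S' -> .S, S -> .bA]


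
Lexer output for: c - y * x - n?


Scan left to right, longest-match per lexeme
Tokens: ID(c), OP(-), ID(y), OP(*), ID(x), OP(-), ID(n)


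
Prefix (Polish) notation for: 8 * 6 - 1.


left-to-right (same/higher precedence on left): tree is (- (* 8 6) 1)
Prefix: - * 8 6 1


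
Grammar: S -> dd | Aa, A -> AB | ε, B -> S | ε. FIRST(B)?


Per alternative of B: FIRST(S) = {a, d}; FIRST(ε) = {ε}
FIRST(B) = {a, d, ε}


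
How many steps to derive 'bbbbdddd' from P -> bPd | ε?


Derivation: P => bPd => bbPdd => bbbPddd => bbbbPdddd => bbbbdddd
Steps: 5


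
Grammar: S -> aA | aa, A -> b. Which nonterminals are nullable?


A nonterminal is nullable iff some alternative derives ε (directly, or every symbol in it is nullable)
Nullable: {}


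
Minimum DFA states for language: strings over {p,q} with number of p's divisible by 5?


Track (count of p) mod 5: states 0..4, accept at 0
Minimal DFA: 5 states


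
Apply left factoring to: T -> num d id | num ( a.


Common prefix: 'num'
Factored: T -> num T', T' -> d id | ( a


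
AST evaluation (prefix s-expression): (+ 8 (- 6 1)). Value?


Evaluate inner: (- 6 1) = 5
Evaluate root: (+ 8 5) = 13
Result: 13


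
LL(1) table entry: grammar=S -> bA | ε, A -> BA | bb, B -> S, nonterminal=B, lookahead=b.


For [B, b]: 'b' ∈ FIRST(S)
Entry: B -> S


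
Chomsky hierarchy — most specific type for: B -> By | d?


Left-linear: every RHS is a terminal or one nonterminal followed by a terminal
Classification: Type 3 (Regular)


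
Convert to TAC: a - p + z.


Break into single-operator statements:
t1 = a - p
t2 = t1 + z


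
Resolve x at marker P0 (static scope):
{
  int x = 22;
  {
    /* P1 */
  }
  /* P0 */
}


x declared in the same block as P0
x = 22


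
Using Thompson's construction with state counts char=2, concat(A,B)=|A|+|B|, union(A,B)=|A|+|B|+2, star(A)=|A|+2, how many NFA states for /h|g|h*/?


Syntax tree has 3 char leaf(s), 2 union(s), 1 star(s)
chars contribute 3×2 = 6; each union adds +2; each star adds +2
Total: 6 + 4 + 2 = 12 states


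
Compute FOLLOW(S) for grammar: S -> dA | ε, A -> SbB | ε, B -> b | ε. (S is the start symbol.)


$ ∈ FOLLOW(S). For each A -> αBβ: add FIRST(β)\{ε} to FOLLOW(B); if β nullable, add FOLLOW(A).
FOLLOW(S) = {$, b}


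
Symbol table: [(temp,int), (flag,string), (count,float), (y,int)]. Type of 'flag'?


Lookup 'flag' → type string


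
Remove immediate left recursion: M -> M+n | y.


Left-recursive alternatives: M+n; non-recursive: y
Introduce M': M -> yM', M' -> +nM' | ε


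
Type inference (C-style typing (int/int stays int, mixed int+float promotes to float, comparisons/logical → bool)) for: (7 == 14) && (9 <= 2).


Operand types: bool && bool
Rule: logical operators take bool operands and yield bool
Result type: bool


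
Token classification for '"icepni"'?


Pattern: double-quoted sequence
Type: STRING_LITERAL


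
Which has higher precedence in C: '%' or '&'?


'%' is multiplicative (level 10); '&' is bitwise AND (level 5)
Higher level binds tighter
'%' has higher precedence than '&'


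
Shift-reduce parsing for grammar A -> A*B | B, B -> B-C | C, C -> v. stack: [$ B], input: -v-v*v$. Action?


shift '-' to continue B -> B-C
Action: shift


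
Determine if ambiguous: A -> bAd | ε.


balanced b^n…d^n: each string has a unique parse
Unambiguous


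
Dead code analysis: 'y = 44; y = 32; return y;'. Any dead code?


first assignment to y is overwritten before any read
Dead: 'y = 44'


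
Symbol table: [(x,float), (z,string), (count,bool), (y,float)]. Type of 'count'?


Lookup 'count' → type bool


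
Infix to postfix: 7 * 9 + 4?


Left to right (same or higher precedence on left)
Postfix: 7 9 * 4 +


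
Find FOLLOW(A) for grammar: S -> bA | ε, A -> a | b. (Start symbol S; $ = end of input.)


$ ∈ FOLLOW(S). For each A -> αBβ: add FIRST(β)\{ε} to FOLLOW(B); if β nullable, add FOLLOW(A).
FOLLOW(A) = {$}


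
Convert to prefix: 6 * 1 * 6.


left-to-right (same/higher precedence on left): tree is (* (* 6 1) 6)
Prefix: * * 6 1 6


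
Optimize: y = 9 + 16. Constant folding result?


9 + 16 = 25 at compile time
Optimized: y = 25


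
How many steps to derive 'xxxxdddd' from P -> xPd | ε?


Derivation: P => xPd => xxPdd => xxxPddd => xxxxPdddd => xxxxdddd
Steps: 5


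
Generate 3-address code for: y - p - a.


Break into single-operator statements:
t1 = y - p
t2 = t1 - a


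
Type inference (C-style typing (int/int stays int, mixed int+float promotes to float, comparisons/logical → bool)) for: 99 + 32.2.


Operand types: int + float
Rule: mixed int/float promotes to float; int/int stays int
Result type: float


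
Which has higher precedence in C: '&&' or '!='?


'!=' is equality (level 6); '&&' is logical AND (level 2)
Higher level binds tighter
'!=' has higher precedence than '&&'


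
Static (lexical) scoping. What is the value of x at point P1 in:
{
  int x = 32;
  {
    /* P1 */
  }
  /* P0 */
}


P1's block does not declare x; resolves to the enclosing declaration at depth 0
x = 32


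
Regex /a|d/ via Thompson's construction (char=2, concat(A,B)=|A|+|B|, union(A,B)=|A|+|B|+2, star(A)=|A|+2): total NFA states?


Syntax tree has 2 char leaf(s), 1 union(s), 0 star(s)
chars contribute 2×2 = 4; each union adds +2; each star adds +2
Total: 4 + 2 + 0 = 6 states


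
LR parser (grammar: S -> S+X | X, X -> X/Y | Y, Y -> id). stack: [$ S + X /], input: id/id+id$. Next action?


no handle; shift 'id'
Action: shift


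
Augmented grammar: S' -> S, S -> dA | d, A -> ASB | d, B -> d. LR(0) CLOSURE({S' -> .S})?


Start: S' -> .S
For each item with dot before a nonterminal B, add B -> .γ for every B-production
Closure: [S' -> .S, S -> .dA, S -> .d]


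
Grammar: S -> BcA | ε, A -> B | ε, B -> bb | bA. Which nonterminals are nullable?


A nonterminal is nullable iff some alternative derives ε (directly, or every symbol in it is nullable)
Nullable: {A, S}


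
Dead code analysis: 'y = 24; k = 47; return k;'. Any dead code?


y is assigned but never read
Dead: 'y = 24'


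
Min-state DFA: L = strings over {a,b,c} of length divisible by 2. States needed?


Track length mod 2: states 0..1, accept at 0
Minimal DFA: 2 states


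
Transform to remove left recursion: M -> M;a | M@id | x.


Left-recursive alternatives: M;a, M@id; non-recursive: x
Introduce M': M -> xM', M' -> ;aM' | @idM' | ε


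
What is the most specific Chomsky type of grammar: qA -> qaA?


LHS has context (more than one symbol) and |LHS| ≤ |RHS|
Classification: Type 1 (Context-Sensitive)


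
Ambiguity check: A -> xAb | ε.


balanced x^n…b^n: each string has a unique parse
Unambiguous


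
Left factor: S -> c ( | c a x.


Common prefix: 'c'
Factored: S -> c S', S' -> ( | a x


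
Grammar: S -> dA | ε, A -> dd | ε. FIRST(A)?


Per alternative of A: FIRST(dd) = {d}; FIRST(ε) = {ε}
FIRST(A) = {d, ε}


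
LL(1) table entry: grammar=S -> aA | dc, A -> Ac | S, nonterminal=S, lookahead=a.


For [S, a]: 'a' ∈ FIRST(aA)
Entry: S -> aA


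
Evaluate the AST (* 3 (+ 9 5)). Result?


Evaluate inner: (+ 9 5) = 14
Evaluate root: (* 3 14) = 42
Result: 42


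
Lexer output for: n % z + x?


Scan left to right, longest-match per lexeme
Tokens: ID(n), OP(%), ID(z), OP(+), ID(x)


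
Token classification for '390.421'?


Pattern: digits with a decimal point
Type: FLOAT_LITERAL


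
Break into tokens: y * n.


Scan left to right, longest-match per lexeme
Tokens: ID(y), OP(*), ID(n)


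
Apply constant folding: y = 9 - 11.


9 - 11 = -2 at compile time
Optimized: y = -2


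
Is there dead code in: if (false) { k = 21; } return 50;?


condition is constant false, so the whole block is unreachable
Dead: 'if (false) { k = 21; }'


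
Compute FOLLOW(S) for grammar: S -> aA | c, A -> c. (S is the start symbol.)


$ ∈ FOLLOW(S). For each A -> αBβ: add FIRST(β)\{ε} to FOLLOW(B); if β nullable, add FOLLOW(A).
FOLLOW(S) = {$}


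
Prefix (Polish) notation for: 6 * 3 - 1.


left-to-right (same/higher precedence on left): tree is (- (* 6 3) 1)
Prefix: - * 6 3 1


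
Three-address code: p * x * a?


Break into single-operator statements:
t1 = p * x
t2 = t1 * a


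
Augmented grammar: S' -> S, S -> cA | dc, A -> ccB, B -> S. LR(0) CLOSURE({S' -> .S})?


Start: S' -> .S
For each item with dot before a nonterminal B, add B -> .γ for every B-production
Closure: [S' -> .S, S -> .cA, S -> .dc]


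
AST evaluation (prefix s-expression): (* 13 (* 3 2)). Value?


Evaluate inner: (* 3 2) = 6
Evaluate root: (* 13 6) = 78
Result: 78


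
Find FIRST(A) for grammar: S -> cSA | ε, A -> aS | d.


Per alternative of A: FIRST(aS) = {a}; FIRST(d) = {d}
FIRST(A) = {a, d}


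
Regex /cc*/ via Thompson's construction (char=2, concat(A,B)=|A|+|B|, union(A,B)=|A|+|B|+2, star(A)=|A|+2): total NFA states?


Syntax tree has 2 char leaf(s), 0 union(s), 1 star(s)
chars contribute 2×2 = 4; each union adds +2; each star adds +2
Total: 4 + 0 + 2 = 6 states


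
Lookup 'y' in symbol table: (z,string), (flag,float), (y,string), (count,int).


Lookup 'y' → type string


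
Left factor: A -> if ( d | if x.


Common prefix: 'if'
Factored: A -> if A', A' -> ( d | x


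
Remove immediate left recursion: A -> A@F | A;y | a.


Left-recursive alternatives: A@F, A;y; non-recursive: a
Introduce A': A -> aA', A' -> @FA' | ;yA' | ε


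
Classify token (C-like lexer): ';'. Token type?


Pattern: delimiter/punctuation
Type: PUNCTUATION


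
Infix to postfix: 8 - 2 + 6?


Left to right (same or higher precedence on left)
Postfix: 8 2 - 6 +


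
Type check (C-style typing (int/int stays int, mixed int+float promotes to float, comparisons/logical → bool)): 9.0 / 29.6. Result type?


Operand types: float / float
Rule: mixed int/float promotes to float; int/int stays int
Result type: float


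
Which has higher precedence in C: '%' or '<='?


'%' is multiplicative (level 10); '<=' is relational (level 7)
Higher level binds tighter
'%' has higher precedence than '<='


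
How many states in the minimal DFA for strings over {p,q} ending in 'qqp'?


Track the longest suffix of input matching a prefix of 'qqp': 4 classes (prefixes of length 0..3)
Minimal DFA: 4 states


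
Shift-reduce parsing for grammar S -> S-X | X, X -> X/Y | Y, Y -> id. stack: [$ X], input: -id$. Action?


lookahead ∉ {/} so X won't extend; reduce S -> X
Action: reduce (S -> X)


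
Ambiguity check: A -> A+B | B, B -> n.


precedence layered via separate nonterminal B: deterministic
Unambiguous


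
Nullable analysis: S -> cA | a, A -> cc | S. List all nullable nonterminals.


A nonterminal is nullable iff some alternative derives ε (directly, or every symbol in it is nullable)
Nullable: {}


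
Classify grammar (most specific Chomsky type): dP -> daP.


LHS has context (more than one symbol) and |LHS| ≤ |RHS|
Classification: Type 1 (Context-Sensitive)


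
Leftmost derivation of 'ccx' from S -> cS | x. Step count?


Derivation: S => cS => ccS => ccx
Steps: 3


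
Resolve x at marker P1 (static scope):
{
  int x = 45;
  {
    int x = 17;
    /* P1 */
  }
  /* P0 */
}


x declared in the same block as P1
x = 17


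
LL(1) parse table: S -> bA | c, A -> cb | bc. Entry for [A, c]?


For [A, c]: 'c' ∈ FIRST(cb)
Entry: A -> cb


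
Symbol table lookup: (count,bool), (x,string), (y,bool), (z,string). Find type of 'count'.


Lookup 'count' → type bool


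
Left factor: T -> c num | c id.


Common prefix: 'c'
Factored: T -> c T', T' -> num | id


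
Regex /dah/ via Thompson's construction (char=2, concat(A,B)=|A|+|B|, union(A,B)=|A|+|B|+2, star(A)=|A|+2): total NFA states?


Syntax tree has 3 char leaf(s), 0 union(s), 0 star(s)
chars contribute 3×2 = 6; each union adds +2; each star adds +2
Total: 6 + 0 + 0 = 6 states


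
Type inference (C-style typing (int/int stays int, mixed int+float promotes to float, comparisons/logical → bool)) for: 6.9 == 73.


Operand types: float == int
Rule: comparison yields bool
Result type: bool


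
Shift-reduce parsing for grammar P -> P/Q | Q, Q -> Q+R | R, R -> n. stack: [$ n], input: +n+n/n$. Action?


'n' on top is the handle for R -> n
Action: reduce (R -> n)


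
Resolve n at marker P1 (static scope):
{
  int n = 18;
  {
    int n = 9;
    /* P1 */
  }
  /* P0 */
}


n declared in the same block as P1
n = 9


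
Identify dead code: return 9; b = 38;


statement follows a return and is unreachable
Dead: 'b = 38'


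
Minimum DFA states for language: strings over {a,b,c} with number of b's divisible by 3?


Track (count of b) mod 3: states 0..2, accept at 0
Minimal DFA: 3 states


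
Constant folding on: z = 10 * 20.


10 * 20 = 200 at compile time
Optimized: z = 200


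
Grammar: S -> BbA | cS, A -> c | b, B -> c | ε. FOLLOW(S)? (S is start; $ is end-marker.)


$ ∈ FOLLOW(S). For each A -> αBβ: add FIRST(β)\{ε} to FOLLOW(B); if β nullable, add FOLLOW(A).
FOLLOW(S) = {$}


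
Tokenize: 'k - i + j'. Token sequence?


Scan left to right, longest-match per lexeme
Tokens: ID(k), OP(-), ID(i), OP(+), ID(j)


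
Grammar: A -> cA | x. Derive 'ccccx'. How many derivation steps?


Derivation: A => cA => ccA => cccA => ccccA => ccccx
Steps: 5


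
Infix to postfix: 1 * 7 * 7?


Left to right (same or higher precedence on left)
Postfix: 1 7 * 7 *


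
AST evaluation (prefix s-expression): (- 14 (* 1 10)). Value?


Evaluate inner: (* 1 10) = 10
Evaluate root: (- 14 10) = 4
Result: 4


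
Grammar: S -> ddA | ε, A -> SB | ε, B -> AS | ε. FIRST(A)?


Per alternative of A: FIRST(SB) = {d, ε}; FIRST(ε) = {ε}
FIRST(A) = {d, ε}


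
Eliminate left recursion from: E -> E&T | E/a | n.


Left-recursive alternatives: E&T, E/a; non-recursive: n
Introduce E': E -> nE', E' -> &TE' | /aE' | ε


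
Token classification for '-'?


Pattern: operator symbol
Type: OPERATOR


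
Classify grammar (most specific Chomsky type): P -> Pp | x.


Left-linear: every RHS is a terminal or one nonterminal followed by a terminal
Classification: Type 3 (Regular)


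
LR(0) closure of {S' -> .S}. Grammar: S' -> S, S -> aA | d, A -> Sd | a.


Start: S' -> .S
For each item with dot before a nonterminal B, add B -> .γ for every B-production
Closure: [S' -> .S, S -> .aA, S -> .d]


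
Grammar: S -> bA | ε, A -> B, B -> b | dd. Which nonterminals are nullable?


A nonterminal is nullable iff some alternative derives ε (directly, or every symbol in it is nullable)
Nullable: {S}


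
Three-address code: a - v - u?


Break into single-operator statements:
t1 = a - v
t2 = t1 - u


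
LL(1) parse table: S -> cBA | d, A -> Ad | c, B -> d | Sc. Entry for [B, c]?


For [B, c]: 'c' ∈ FIRST(Sc)
Entry: B -> Sc


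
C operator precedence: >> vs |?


'>>' is shift (level 8); '|' is bitwise OR (level 3)
Higher level binds tighter
'>>' has higher precedence than '|'


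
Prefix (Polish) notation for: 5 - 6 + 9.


left-to-right (same/higher precedence on left): tree is (+ (- 5 6) 9)
Prefix: + - 5 6 9


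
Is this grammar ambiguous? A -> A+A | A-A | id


'id+id-id' has two parse trees (no precedence encoded between + and -)
Ambiguous


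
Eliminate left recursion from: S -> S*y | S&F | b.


Left-recursive alternatives: S*y, S&F; non-recursive: b
Introduce S': S -> bS', S' -> *yS' | &FS' | ε


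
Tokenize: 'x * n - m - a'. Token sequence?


Scan left to right, longest-match per lexeme
Tokens: ID(x), OP(*), ID(n), OP(-), ID(m), OP(-), ID(a)


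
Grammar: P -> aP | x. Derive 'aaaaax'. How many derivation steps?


Derivation: P => aP => aaP => aaaP => aaaaP => aaaaaP => aaaaax
Steps: 6


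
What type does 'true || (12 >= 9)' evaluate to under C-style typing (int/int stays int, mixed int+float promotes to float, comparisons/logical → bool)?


Operand types: bool || bool
Rule: logical operators take bool operands and yield bool
Result type: bool


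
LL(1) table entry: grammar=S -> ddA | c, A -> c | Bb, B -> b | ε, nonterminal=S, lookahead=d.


For [S, d]: 'd' ∈ FIRST(ddA)
Entry: S -> ddA


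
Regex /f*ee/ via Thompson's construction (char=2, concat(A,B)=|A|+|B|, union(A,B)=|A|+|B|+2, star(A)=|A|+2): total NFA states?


Syntax tree has 3 char leaf(s), 0 union(s), 1 star(s)
chars contribute 3×2 = 6; each union adds +2; each star adds +2
Total: 6 + 0 + 2 = 8 states


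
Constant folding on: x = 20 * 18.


20 * 18 = 360 at compile time
Optimized: x = 360


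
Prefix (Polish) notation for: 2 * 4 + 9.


left-to-right (same/higher precedence on left): tree is (+ (* 2 4) 9)
Prefix: + * 2 4 9


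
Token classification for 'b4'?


Pattern: letter/underscore followed by alphanumerics, not a keyword
Type: IDENTIFIER


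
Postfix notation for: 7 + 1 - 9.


Left to right (same or higher precedence on left)
Postfix: 7 1 + 9 -


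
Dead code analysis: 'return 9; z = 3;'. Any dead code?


statement follows a return and is unreachable
Dead: 'z = 3'


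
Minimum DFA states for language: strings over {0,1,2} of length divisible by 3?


Track length mod 3: states 0..2, accept at 0
Minimal DFA: 3 states


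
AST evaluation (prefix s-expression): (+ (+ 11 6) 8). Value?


Evaluate inner: (+ 11 6) = 17
Evaluate root: (+ 17 8) = 25
Result: 25


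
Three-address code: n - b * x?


Break into single-operator statements:
t1 = b * x
t2 = n - t1


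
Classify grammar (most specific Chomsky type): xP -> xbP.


LHS has context (more than one symbol) and |LHS| ≤ |RHS|
Classification: Type 1 (Context-Sensitive)


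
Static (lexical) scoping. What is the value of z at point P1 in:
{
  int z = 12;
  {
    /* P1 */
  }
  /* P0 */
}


P1's block does not declare z; resolves to the enclosing declaration at depth 0
z = 12


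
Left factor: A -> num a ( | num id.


Common prefix: 'num'
Factored: A -> num A', A' -> a ( | id


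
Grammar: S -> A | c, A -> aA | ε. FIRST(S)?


Per alternative of S: FIRST(A) = {a, ε}; FIRST(c) = {c}
FIRST(S) = {a, c, ε}


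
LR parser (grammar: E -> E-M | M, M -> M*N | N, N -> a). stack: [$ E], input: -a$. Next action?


shift '-' to continue E -> E-M
Action: shift


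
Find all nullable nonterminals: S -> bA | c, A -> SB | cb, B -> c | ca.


A nonterminal is nullable iff some alternative derives ε (directly, or every symbol in it is nullable)
Nullable: {}


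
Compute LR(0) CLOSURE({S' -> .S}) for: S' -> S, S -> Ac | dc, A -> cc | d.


Start: S' -> .S
For each item with dot before a nonterminal B, add B -> .γ for every B-production
Closure: [S' -> .S, S -> .Ac, S -> .dc, A -> .cc, A -> .d]


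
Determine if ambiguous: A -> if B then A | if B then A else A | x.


dangling else: 'if B then if B then x else x' parses two ways
Ambiguous


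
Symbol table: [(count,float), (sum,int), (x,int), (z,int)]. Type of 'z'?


Lookup 'z' → type int


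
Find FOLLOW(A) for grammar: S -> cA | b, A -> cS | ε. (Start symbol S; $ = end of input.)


$ ∈ FOLLOW(S). For each A -> αBβ: add FIRST(β)\{ε} to FOLLOW(B); if β nullable, add FOLLOW(A).
FOLLOW(A) = {$}


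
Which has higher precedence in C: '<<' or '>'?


'<<' is shift (level 8); '>' is relational (level 7)
Higher level binds tighter
'<<' has higher precedence than '>'


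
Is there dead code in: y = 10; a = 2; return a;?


y is assigned but never read
Dead: 'y = 10'


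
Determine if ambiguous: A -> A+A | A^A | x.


'x+x^x' has two parse trees (no precedence encoded between + and ^)
Ambiguous


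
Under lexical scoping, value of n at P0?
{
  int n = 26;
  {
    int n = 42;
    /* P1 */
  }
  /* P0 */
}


n declared in the same block as P0
n = 26


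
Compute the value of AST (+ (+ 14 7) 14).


Evaluate inner: (+ 14 7) = 21
Evaluate root: (+ 21 14) = 35
Result: 35


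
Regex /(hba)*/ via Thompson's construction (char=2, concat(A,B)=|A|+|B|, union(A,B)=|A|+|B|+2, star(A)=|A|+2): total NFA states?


Syntax tree has 3 char leaf(s), 0 union(s), 1 star(s)
chars contribute 3×2 = 6; each union adds +2; each star adds +2
Total: 6 + 0 + 2 = 8 states


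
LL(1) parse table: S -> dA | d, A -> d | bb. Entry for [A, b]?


For [A, b]: 'b' ∈ FIRST(bb)
Entry: A -> bb


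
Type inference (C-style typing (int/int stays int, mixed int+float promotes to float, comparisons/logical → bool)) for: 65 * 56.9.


Operand types: int * float
Rule: mixed int/float promotes to float; int/int stays int
Result type: float


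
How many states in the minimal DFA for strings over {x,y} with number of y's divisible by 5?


Track (count of y) mod 5: states 0..4, accept at 0
Minimal DFA: 5 states


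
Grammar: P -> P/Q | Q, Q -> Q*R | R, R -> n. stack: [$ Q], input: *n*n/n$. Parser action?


shift '*' to continue Q -> Q*R
Action: shift


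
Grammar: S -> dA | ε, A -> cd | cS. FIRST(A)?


Per alternative of A: FIRST(cd) = {c}; FIRST(cS) = {c}
FIRST(A) = {c}


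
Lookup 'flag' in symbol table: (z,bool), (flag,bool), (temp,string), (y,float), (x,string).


Lookup 'flag' → type bool


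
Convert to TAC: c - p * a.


Break into single-operator statements:
t1 = p * a
t2 = c - t1


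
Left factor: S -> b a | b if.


Common prefix: 'b'
Factored: S -> b S', S' -> a | if


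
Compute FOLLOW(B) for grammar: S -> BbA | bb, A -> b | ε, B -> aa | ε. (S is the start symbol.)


$ ∈ FOLLOW(S). For each A -> αBβ: add FIRST(β)\{ε} to FOLLOW(B); if β nullable, add FOLLOW(A).
FOLLOW(B) = {b}


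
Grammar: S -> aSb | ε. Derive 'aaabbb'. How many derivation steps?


Derivation: S => aSb => aaSbb => aaaSbbb => aaabbb
Steps: 4


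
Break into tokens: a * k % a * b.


Scan left to right, longest-match per lexeme
Tokens: ID(a), OP(*), ID(k), OP(%), ID(a), OP(*), ID(b)


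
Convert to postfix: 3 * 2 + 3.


Left to right (same or higher precedence on left)
Postfix: 3 2 * 3 +


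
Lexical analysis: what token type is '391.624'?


Pattern: digits with a decimal point
Type: FLOAT_LITERAL


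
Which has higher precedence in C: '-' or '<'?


'-' is additive (level 9); '<' is relational (level 7)
Higher level binds tighter
'-' has higher precedence than '<'


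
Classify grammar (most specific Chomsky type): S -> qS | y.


Right-linear: every RHS is a terminal or a terminal followed by one nonterminal
Classification: Type 3 (Regular)


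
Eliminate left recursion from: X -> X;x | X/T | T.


Left-recursive alternatives: X;x, X/T; non-recursive: T
Introduce X': X -> TX', X' -> ;xX' | /TX' | ε


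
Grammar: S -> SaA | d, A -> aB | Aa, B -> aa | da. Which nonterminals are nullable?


A nonterminal is nullable iff some alternative derives ε (directly, or every symbol in it is nullable)
Nullable: {}


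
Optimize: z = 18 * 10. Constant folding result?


18 * 10 = 180 at compile time
Optimized: z = 180


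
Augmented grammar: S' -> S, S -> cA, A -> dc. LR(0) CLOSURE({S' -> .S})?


Start: S' -> .S
For each item with dot before a nonterminal B, add B -> .γ for every B-production
Closure: [S' -> .S, S -> .cA]


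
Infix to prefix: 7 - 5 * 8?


'*' binds tighter: tree is (- 7 (* 5 8))
Prefix: - 7 * 5 8


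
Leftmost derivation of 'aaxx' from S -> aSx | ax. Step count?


Derivation: S => aSx => aaxx
Steps: 2


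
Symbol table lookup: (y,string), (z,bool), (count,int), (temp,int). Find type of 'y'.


Lookup 'y' → type string


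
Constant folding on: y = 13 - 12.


13 - 12 = 1 at compile time
Optimized: y = 1


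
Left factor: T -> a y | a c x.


Common prefix: 'a'
Factored: T -> a T', T' -> y | c x


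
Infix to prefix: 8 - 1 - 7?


left-to-right (same/higher precedence on left): tree is (- (- 8 1) 7)
Prefix: - - 8 1 7


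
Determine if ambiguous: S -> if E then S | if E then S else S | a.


dangling else: 'if E then if E then a else a' parses two ways
Ambiguous


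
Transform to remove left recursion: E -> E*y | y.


Left-recursive alternatives: E*y; non-recursive: y
Introduce E': E -> yE', E' -> *yE' | ε


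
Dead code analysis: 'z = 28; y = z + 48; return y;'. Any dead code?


z is read by y's definition; y is returned
No dead code


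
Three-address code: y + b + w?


Break into single-operator statements:
t1 = y + b
t2 = t1 + w


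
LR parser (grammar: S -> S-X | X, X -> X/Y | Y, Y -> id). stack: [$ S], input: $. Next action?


start symbol S on stack, input exhausted
Action: accept


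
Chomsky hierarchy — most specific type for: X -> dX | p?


Right-linear: every RHS is a terminal or a terminal followed by one nonterminal
Classification: Type 3 (Regular)


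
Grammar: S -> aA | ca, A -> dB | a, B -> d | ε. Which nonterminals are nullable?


A nonterminal is nullable iff some alternative derives ε (directly, or every symbol in it is nullable)
Nullable: {B}


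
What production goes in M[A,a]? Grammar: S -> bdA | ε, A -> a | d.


For [A, a]: 'a' ∈ FIRST(a)
Entry: A -> a


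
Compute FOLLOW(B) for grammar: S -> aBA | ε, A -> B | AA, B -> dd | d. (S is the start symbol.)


$ ∈ FOLLOW(S). For each A -> αBβ: add FIRST(β)\{ε} to FOLLOW(B); if β nullable, add FOLLOW(A).
FOLLOW(B) = {$, d}


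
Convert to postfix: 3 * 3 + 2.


Left to right (same or higher precedence on left)
Postfix: 3 3 * 2 +


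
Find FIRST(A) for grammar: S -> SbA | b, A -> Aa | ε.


Per alternative of A: FIRST(Aa) = {a}; FIRST(ε) = {ε}
FIRST(A) = {a, ε}


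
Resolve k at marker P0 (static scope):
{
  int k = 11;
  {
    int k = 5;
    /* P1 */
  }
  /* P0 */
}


k declared in the same block as P0
k = 11


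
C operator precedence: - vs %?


'%' is multiplicative (level 10); '-' is additive (level 9)
Higher level binds tighter
'%' has higher precedence than '-'


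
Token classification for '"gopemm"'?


Pattern: double-quoted sequence
Type: STRING_LITERAL


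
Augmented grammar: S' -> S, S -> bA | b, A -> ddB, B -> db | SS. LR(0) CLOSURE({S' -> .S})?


Start: S' -> .S
For each item with dot before a nonterminal B, add B -> .γ for every B-production
Closure: [S' -> .S, S -> .bA, S -> .b]


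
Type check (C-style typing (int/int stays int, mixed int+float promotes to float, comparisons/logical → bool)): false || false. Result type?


Operand types: bool || bool
Rule: logical operators take bool operands and yield bool
Result type: bool


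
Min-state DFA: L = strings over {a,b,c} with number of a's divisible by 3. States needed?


Track (count of a) mod 3: states 0..2, accept at 0
Minimal DFA: 3 states


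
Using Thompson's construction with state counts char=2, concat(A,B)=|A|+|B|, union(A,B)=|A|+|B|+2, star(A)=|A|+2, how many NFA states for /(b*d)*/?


Syntax tree has 2 char leaf(s), 0 union(s), 2 star(s)
chars contribute 2×2 = 4; each union adds +2; each star adds +2
Total: 4 + 0 + 4 = 8 states


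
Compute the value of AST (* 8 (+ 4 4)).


Evaluate inner: (+ 4 4) = 8
Evaluate root: (* 8 8) = 64
Result: 64


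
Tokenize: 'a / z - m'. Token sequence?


Scan left to right, longest-match per lexeme
Tokens: ID(a), OP(/), ID(z), OP(-), ID(m)


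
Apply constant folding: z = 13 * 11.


13 * 11 = 143 at compile time
Optimized: z = 143


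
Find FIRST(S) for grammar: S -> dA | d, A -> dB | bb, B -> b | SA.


Per alternative of S: FIRST(dA) = {d}; FIRST(d) = {d}
FIRST(S) = {d}


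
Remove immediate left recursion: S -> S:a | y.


Left-recursive alternatives: S:a; non-recursive: y
Introduce S': S -> yS', S' -> :aS' | ε


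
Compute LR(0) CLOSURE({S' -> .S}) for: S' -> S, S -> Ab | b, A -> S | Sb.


Start: S' -> .S
For each item with dot before a nonterminal B, add B -> .γ for every B-production
Closure: [S' -> .S, S -> .Ab, S -> .b, A -> .S, A -> .Sb]


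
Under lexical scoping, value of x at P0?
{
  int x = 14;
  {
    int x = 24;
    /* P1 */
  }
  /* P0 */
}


x declared in the same block as P0
x = 14


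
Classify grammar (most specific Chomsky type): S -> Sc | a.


Left-linear: every RHS is a terminal or one nonterminal followed by a terminal
Classification: Type 3 (Regular)


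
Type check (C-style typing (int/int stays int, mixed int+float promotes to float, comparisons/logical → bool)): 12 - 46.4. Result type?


Operand types: int - float
Rule: mixed int/float promotes to float; int/int stays int
Result type: float


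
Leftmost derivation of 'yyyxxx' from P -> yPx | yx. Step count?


Derivation: P => yPx => yyPxx => yyyxxx
Steps: 3


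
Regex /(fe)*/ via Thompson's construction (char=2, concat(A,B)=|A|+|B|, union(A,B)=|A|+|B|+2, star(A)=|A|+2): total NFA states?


Syntax tree has 2 char leaf(s), 0 union(s), 1 star(s)
chars contribute 2×2 = 4; each union adds +2; each star adds +2
Total: 4 + 0 + 2 = 6 states


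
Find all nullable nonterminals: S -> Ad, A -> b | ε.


A nonterminal is nullable iff some alternative derives ε (directly, or every symbol in it is nullable)
Nullable: {A}


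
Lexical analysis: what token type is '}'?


Pattern: delimiter/punctuation
Type: PUNCTUATION


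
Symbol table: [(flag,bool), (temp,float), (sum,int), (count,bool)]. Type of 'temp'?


Lookup 'temp' → type float


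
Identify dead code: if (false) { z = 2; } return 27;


condition is constant false, so the whole block is unreachable
Dead: 'if (false) { z = 2; }'


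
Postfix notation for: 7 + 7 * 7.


* has higher precedence, evaluate 7*7 first
Postfix: 7 7 7 * +


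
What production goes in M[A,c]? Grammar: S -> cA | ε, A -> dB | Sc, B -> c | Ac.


For [A, c]: 'c' ∈ FIRST(Sc)
Entry: A -> Sc


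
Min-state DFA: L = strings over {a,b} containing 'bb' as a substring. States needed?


KMP-style automaton: 2 progress states + 1 absorbing accept = 3
Minimal DFA: 3 states


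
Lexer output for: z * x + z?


Scan left to right, longest-match per lexeme
Tokens: ID(z), OP(*), ID(x), OP(+), ID(z)


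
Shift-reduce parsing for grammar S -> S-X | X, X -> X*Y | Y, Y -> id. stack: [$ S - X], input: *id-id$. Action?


'*' can extend X; shift to build X -> X*Y
Action: shift


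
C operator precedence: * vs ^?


'*' is multiplicative (level 10); '^' is bitwise XOR (level 4)
Higher level binds tighter
'*' has higher precedence than '^'


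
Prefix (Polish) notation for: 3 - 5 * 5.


'*' binds tighter: tree is (- 3 (* 5 5))
Prefix: - 3 * 5 5


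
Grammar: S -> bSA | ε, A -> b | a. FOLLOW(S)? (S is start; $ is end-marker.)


$ ∈ FOLLOW(S). For each A -> αBβ: add FIRST(β)\{ε} to FOLLOW(B); if β nullable, add FOLLOW(A).
FOLLOW(S) = {$, a, b}


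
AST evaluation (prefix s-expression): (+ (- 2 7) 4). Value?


Evaluate inner: (- 2 7) = -5
Evaluate root: (+ -5 4) = -1
Result: -1


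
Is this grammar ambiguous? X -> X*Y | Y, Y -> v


precedence layered via separate nonterminal Y: deterministic
Unambiguous


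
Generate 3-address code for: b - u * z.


Break into single-operator statements:
t1 = u * z
t2 = b - t1


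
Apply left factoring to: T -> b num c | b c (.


Common prefix: 'b'
Factored: T -> b T', T' -> num c | c (


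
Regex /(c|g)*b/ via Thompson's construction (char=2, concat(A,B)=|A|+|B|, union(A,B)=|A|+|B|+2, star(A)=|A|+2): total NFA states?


Syntax tree has 3 char leaf(s), 1 union(s), 1 star(s)
chars contribute 3×2 = 6; each union adds +2; each star adds +2
Total: 6 + 2 + 2 = 10 states


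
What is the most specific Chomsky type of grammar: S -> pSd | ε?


Single nonterminal LHS, but p^n d^n is not regular
Classification: Type 2 (Context-Free)


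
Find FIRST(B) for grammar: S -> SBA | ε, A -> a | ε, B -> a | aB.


Per alternative of B: FIRST(a) = {a}; FIRST(aB) = {a}
FIRST(B) = {a}


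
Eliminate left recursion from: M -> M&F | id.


Left-recursive alternatives: M&F; non-recursive: id
Introduce M': M -> idM', M' -> &FM' | ε


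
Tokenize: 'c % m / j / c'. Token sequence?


Scan left to right, longest-match per lexeme
Tokens: ID(c), OP(%), ID(m), OP(/), ID(j), OP(/), ID(c)


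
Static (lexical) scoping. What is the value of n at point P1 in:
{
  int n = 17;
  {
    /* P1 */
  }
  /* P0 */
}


P1's block does not declare n; resolves to the enclosing declaration at depth 0
n = 17


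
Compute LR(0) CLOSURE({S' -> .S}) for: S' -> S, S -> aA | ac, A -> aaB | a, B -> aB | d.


Start: S' -> .S
For each item with dot before a nonterminal B, add B -> .γ for every B-production
Closure: [S' -> .S, S -> .aA, S -> .ac]


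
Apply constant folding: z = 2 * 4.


2 * 4 = 8 at compile time
Optimized: z = 8


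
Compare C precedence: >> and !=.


'>>' is shift (level 8); '!=' is equality (level 6)
Higher level binds tighter
'>>' has higher precedence than '!='


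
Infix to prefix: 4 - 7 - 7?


left-to-right (same/higher precedence on left): tree is (- (- 4 7) 7)
Prefix: - - 4 7 7


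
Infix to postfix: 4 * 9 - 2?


Left to right (same or higher precedence on left)
Postfix: 4 9 * 2 -


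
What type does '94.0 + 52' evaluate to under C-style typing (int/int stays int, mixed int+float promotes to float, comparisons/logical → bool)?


Operand types: float + int
Rule: mixed int/float promotes to float; int/int stays int
Result type: float


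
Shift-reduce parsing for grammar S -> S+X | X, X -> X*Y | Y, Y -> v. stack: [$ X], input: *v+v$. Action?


shift '*' to continue X -> X*Y
Action: shift


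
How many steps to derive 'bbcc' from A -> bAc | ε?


Derivation: A => bAc => bbAcc => bbcc
Steps: 3


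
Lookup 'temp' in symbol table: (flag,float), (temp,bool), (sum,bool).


Lookup 'temp' → type bool


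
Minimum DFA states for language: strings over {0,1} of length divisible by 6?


Track length mod 6: states 0..5, accept at 0
Minimal DFA: 6 states


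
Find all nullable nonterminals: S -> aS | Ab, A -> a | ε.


A nonterminal is nullable iff some alternative derives ε (directly, or every symbol in it is nullable)
Nullable: {A}


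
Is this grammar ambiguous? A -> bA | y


right-linear, alternatives start with distinct terminals 'b' vs 'y': unique leftmost derivation
Unambiguous


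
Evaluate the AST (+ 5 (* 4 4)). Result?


Evaluate inner: (* 4 4) = 16
Evaluate root: (+ 5 16) = 21
Result: 21


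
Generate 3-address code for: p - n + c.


Break into single-operator statements:
t1 = p - n
t2 = t1 + c


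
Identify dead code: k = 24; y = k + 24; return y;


k is read by y's definition; y is returned
No dead code


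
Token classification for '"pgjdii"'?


Pattern: double-quoted sequence
Type: STRING_LITERAL


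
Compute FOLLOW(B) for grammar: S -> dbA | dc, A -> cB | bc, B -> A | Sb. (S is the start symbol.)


$ ∈ FOLLOW(S). For each A -> αBβ: add FIRST(β)\{ε} to FOLLOW(B); if β nullable, add FOLLOW(A).
FOLLOW(B) = {$, b}


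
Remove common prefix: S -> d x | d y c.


Common prefix: 'd'
Factored: S -> d S', S' -> x | y c


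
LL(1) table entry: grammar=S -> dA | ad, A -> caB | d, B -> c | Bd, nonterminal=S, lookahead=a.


For [S, a]: 'a' ∈ FIRST(ad)
Entry: S -> ad


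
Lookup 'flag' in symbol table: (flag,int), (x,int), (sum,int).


Lookup 'flag' → type int


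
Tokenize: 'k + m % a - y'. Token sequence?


Scan left to right, longest-match per lexeme
Tokens: ID(k), OP(+), ID(m), OP(%), ID(a), OP(-), ID(y)


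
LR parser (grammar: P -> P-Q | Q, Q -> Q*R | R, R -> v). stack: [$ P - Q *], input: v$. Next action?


no handle; shift 'v'
Action: shift


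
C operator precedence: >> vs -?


'-' is additive (level 9); '>>' is shift (level 8)
Higher level binds tighter
'-' has higher precedence than '>>'


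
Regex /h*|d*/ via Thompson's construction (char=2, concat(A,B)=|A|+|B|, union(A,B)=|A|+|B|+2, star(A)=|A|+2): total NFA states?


Syntax tree has 2 char leaf(s), 1 union(s), 2 star(s)
chars contribute 2×2 = 4; each union adds +2; each star adds +2
Total: 4 + 2 + 4 = 10 states


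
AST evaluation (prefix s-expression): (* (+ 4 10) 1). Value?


Evaluate inner: (+ 4 10) = 14
Evaluate root: (* 14 1) = 14
Result: 14


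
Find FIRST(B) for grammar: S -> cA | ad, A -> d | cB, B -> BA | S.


Per alternative of B: FIRST(BA) = {a, c}; FIRST(S) = {a, c}
FIRST(B) = {a, c}


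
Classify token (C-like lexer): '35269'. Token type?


Pattern: digits only
Type: INTEGER_LITERAL


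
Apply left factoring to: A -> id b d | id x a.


Common prefix: 'id'
Factored: A -> id A', A' -> b d | x a


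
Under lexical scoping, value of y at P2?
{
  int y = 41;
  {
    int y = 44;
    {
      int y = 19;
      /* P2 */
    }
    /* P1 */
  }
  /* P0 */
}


y declared in the same block as P2
y = 19


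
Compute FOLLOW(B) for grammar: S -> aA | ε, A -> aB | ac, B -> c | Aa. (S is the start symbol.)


$ ∈ FOLLOW(S). For each A -> αBβ: add FIRST(β)\{ε} to FOLLOW(B); if β nullable, add FOLLOW(A).
FOLLOW(B) = {$, a}


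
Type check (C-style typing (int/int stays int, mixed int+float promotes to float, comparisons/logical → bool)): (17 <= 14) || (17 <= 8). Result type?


Operand types: bool || bool
Rule: logical operators take bool operands and yield bool
Result type: bool


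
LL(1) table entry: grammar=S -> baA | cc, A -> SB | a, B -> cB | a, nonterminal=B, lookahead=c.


For [B, c]: 'c' ∈ FIRST(cB)
Entry: B -> cB


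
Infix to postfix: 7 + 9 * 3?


* has higher precedence, evaluate 9*3 first
Postfix: 7 9 3 * +


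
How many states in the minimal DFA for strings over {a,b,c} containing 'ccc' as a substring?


KMP-style automaton: 3 progress states + 1 absorbing accept = 4
Minimal DFA: 4 states


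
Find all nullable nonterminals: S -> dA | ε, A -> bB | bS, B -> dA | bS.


A nonterminal is nullable iff some alternative derives ε (directly, or every symbol in it is nullable)
Nullable: {S}


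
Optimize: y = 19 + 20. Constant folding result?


19 + 20 = 39 at compile time
Optimized: y = 39


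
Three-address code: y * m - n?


Break into single-operator statements:
t1 = y * m
t2 = t1 - n


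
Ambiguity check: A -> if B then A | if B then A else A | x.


dangling else: 'if B then if B then x else x' parses two ways
Ambiguous


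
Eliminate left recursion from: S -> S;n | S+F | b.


Left-recursive alternatives: S;n, S+F; non-recursive: b
Introduce S': S -> bS', S' -> ;nS' | +FS' | ε


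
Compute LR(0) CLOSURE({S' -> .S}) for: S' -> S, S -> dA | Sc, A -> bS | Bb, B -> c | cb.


Start: S' -> .S
For each item with dot before a nonterminal B, add B -> .γ for every B-production
Closure: [S' -> .S, S -> .dA, S -> .Sc]
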